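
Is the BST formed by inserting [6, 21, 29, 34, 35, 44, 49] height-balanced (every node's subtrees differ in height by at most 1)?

Tree (level-order array): [6, None, 21, None, 29, None, 34, None, 35, None, 44, None, 49]
Definition: a tree is height-balanced if, at every node, |h(left) - h(right)| <= 1 (empty subtree has height -1).
Bottom-up per-node check:
  node 49: h_left=-1, h_right=-1, diff=0 [OK], height=0
  node 44: h_left=-1, h_right=0, diff=1 [OK], height=1
  node 35: h_left=-1, h_right=1, diff=2 [FAIL (|-1-1|=2 > 1)], height=2
  node 34: h_left=-1, h_right=2, diff=3 [FAIL (|-1-2|=3 > 1)], height=3
  node 29: h_left=-1, h_right=3, diff=4 [FAIL (|-1-3|=4 > 1)], height=4
  node 21: h_left=-1, h_right=4, diff=5 [FAIL (|-1-4|=5 > 1)], height=5
  node 6: h_left=-1, h_right=5, diff=6 [FAIL (|-1-5|=6 > 1)], height=6
Node 35 violates the condition: |-1 - 1| = 2 > 1.
Result: Not balanced


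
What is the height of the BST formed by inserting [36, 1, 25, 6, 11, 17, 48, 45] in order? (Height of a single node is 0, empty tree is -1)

Insertion order: [36, 1, 25, 6, 11, 17, 48, 45]
Tree (level-order array): [36, 1, 48, None, 25, 45, None, 6, None, None, None, None, 11, None, 17]
Compute height bottom-up (empty subtree = -1):
  height(17) = 1 + max(-1, -1) = 0
  height(11) = 1 + max(-1, 0) = 1
  height(6) = 1 + max(-1, 1) = 2
  height(25) = 1 + max(2, -1) = 3
  height(1) = 1 + max(-1, 3) = 4
  height(45) = 1 + max(-1, -1) = 0
  height(48) = 1 + max(0, -1) = 1
  height(36) = 1 + max(4, 1) = 5
Height = 5


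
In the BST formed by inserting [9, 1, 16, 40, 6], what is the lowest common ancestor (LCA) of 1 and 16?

Tree insertion order: [9, 1, 16, 40, 6]
Tree (level-order array): [9, 1, 16, None, 6, None, 40]
In a BST, the LCA of p=1, q=16 is the first node v on the
root-to-leaf path with p <= v <= q (go left if both < v, right if both > v).
Walk from root:
  at 9: 1 <= 9 <= 16, this is the LCA
LCA = 9


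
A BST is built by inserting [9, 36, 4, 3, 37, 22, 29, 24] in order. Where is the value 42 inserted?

Starting tree (level order): [9, 4, 36, 3, None, 22, 37, None, None, None, 29, None, None, 24]
Insertion path: 9 -> 36 -> 37
Result: insert 42 as right child of 37
Final tree (level order): [9, 4, 36, 3, None, 22, 37, None, None, None, 29, None, 42, 24]


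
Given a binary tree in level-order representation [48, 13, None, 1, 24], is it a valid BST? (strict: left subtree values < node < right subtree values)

Level-order array: [48, 13, None, 1, 24]
Validate using subtree bounds (lo, hi): at each node, require lo < value < hi,
then recurse left with hi=value and right with lo=value.
Preorder trace (stopping at first violation):
  at node 48 with bounds (-inf, +inf): OK
  at node 13 with bounds (-inf, 48): OK
  at node 1 with bounds (-inf, 13): OK
  at node 24 with bounds (13, 48): OK
No violation found at any node.
Result: Valid BST


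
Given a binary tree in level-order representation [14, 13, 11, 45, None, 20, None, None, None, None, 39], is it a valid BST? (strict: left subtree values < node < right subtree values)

Level-order array: [14, 13, 11, 45, None, 20, None, None, None, None, 39]
Validate using subtree bounds (lo, hi): at each node, require lo < value < hi,
then recurse left with hi=value and right with lo=value.
Preorder trace (stopping at first violation):
  at node 14 with bounds (-inf, +inf): OK
  at node 13 with bounds (-inf, 14): OK
  at node 45 with bounds (-inf, 13): VIOLATION
Node 45 violates its bound: not (-inf < 45 < 13).
Result: Not a valid BST


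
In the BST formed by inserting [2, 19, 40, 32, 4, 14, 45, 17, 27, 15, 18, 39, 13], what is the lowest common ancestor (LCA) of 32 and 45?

Tree insertion order: [2, 19, 40, 32, 4, 14, 45, 17, 27, 15, 18, 39, 13]
Tree (level-order array): [2, None, 19, 4, 40, None, 14, 32, 45, 13, 17, 27, 39, None, None, None, None, 15, 18]
In a BST, the LCA of p=32, q=45 is the first node v on the
root-to-leaf path with p <= v <= q (go left if both < v, right if both > v).
Walk from root:
  at 2: both 32 and 45 > 2, go right
  at 19: both 32 and 45 > 19, go right
  at 40: 32 <= 40 <= 45, this is the LCA
LCA = 40


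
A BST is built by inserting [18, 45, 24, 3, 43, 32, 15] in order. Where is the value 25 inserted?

Starting tree (level order): [18, 3, 45, None, 15, 24, None, None, None, None, 43, 32]
Insertion path: 18 -> 45 -> 24 -> 43 -> 32
Result: insert 25 as left child of 32
Final tree (level order): [18, 3, 45, None, 15, 24, None, None, None, None, 43, 32, None, 25]


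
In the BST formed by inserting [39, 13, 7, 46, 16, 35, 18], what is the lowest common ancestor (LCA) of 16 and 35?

Tree insertion order: [39, 13, 7, 46, 16, 35, 18]
Tree (level-order array): [39, 13, 46, 7, 16, None, None, None, None, None, 35, 18]
In a BST, the LCA of p=16, q=35 is the first node v on the
root-to-leaf path with p <= v <= q (go left if both < v, right if both > v).
Walk from root:
  at 39: both 16 and 35 < 39, go left
  at 13: both 16 and 35 > 13, go right
  at 16: 16 <= 16 <= 35, this is the LCA
LCA = 16


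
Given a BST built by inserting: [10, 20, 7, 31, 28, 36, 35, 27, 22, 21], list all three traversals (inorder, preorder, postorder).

Tree insertion order: [10, 20, 7, 31, 28, 36, 35, 27, 22, 21]
Tree (level-order array): [10, 7, 20, None, None, None, 31, 28, 36, 27, None, 35, None, 22, None, None, None, 21]
Inorder (L, root, R): [7, 10, 20, 21, 22, 27, 28, 31, 35, 36]
Preorder (root, L, R): [10, 7, 20, 31, 28, 27, 22, 21, 36, 35]
Postorder (L, R, root): [7, 21, 22, 27, 28, 35, 36, 31, 20, 10]


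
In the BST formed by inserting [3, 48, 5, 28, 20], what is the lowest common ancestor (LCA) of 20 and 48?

Tree insertion order: [3, 48, 5, 28, 20]
Tree (level-order array): [3, None, 48, 5, None, None, 28, 20]
In a BST, the LCA of p=20, q=48 is the first node v on the
root-to-leaf path with p <= v <= q (go left if both < v, right if both > v).
Walk from root:
  at 3: both 20 and 48 > 3, go right
  at 48: 20 <= 48 <= 48, this is the LCA
LCA = 48


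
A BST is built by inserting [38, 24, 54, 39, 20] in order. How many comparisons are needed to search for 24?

Search path for 24: 38 -> 24
Found: True
Comparisons: 2


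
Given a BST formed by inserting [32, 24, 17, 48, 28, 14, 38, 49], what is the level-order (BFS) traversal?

Tree insertion order: [32, 24, 17, 48, 28, 14, 38, 49]
Tree (level-order array): [32, 24, 48, 17, 28, 38, 49, 14]
BFS from the root, enqueuing left then right child of each popped node:
  queue [32] -> pop 32, enqueue [24, 48], visited so far: [32]
  queue [24, 48] -> pop 24, enqueue [17, 28], visited so far: [32, 24]
  queue [48, 17, 28] -> pop 48, enqueue [38, 49], visited so far: [32, 24, 48]
  queue [17, 28, 38, 49] -> pop 17, enqueue [14], visited so far: [32, 24, 48, 17]
  queue [28, 38, 49, 14] -> pop 28, enqueue [none], visited so far: [32, 24, 48, 17, 28]
  queue [38, 49, 14] -> pop 38, enqueue [none], visited so far: [32, 24, 48, 17, 28, 38]
  queue [49, 14] -> pop 49, enqueue [none], visited so far: [32, 24, 48, 17, 28, 38, 49]
  queue [14] -> pop 14, enqueue [none], visited so far: [32, 24, 48, 17, 28, 38, 49, 14]
Result: [32, 24, 48, 17, 28, 38, 49, 14]


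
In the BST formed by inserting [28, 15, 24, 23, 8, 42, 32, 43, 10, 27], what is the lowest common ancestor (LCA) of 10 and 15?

Tree insertion order: [28, 15, 24, 23, 8, 42, 32, 43, 10, 27]
Tree (level-order array): [28, 15, 42, 8, 24, 32, 43, None, 10, 23, 27]
In a BST, the LCA of p=10, q=15 is the first node v on the
root-to-leaf path with p <= v <= q (go left if both < v, right if both > v).
Walk from root:
  at 28: both 10 and 15 < 28, go left
  at 15: 10 <= 15 <= 15, this is the LCA
LCA = 15


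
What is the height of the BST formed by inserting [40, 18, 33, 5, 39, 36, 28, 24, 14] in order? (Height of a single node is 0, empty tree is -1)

Insertion order: [40, 18, 33, 5, 39, 36, 28, 24, 14]
Tree (level-order array): [40, 18, None, 5, 33, None, 14, 28, 39, None, None, 24, None, 36]
Compute height bottom-up (empty subtree = -1):
  height(14) = 1 + max(-1, -1) = 0
  height(5) = 1 + max(-1, 0) = 1
  height(24) = 1 + max(-1, -1) = 0
  height(28) = 1 + max(0, -1) = 1
  height(36) = 1 + max(-1, -1) = 0
  height(39) = 1 + max(0, -1) = 1
  height(33) = 1 + max(1, 1) = 2
  height(18) = 1 + max(1, 2) = 3
  height(40) = 1 + max(3, -1) = 4
Height = 4


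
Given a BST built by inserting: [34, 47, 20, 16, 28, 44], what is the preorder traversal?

Tree insertion order: [34, 47, 20, 16, 28, 44]
Tree (level-order array): [34, 20, 47, 16, 28, 44]
Preorder traversal: [34, 20, 16, 28, 47, 44]


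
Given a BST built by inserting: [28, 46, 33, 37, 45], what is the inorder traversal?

Tree insertion order: [28, 46, 33, 37, 45]
Tree (level-order array): [28, None, 46, 33, None, None, 37, None, 45]
Inorder traversal: [28, 33, 37, 45, 46]


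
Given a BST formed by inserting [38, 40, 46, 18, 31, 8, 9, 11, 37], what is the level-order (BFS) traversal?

Tree insertion order: [38, 40, 46, 18, 31, 8, 9, 11, 37]
Tree (level-order array): [38, 18, 40, 8, 31, None, 46, None, 9, None, 37, None, None, None, 11]
BFS from the root, enqueuing left then right child of each popped node:
  queue [38] -> pop 38, enqueue [18, 40], visited so far: [38]
  queue [18, 40] -> pop 18, enqueue [8, 31], visited so far: [38, 18]
  queue [40, 8, 31] -> pop 40, enqueue [46], visited so far: [38, 18, 40]
  queue [8, 31, 46] -> pop 8, enqueue [9], visited so far: [38, 18, 40, 8]
  queue [31, 46, 9] -> pop 31, enqueue [37], visited so far: [38, 18, 40, 8, 31]
  queue [46, 9, 37] -> pop 46, enqueue [none], visited so far: [38, 18, 40, 8, 31, 46]
  queue [9, 37] -> pop 9, enqueue [11], visited so far: [38, 18, 40, 8, 31, 46, 9]
  queue [37, 11] -> pop 37, enqueue [none], visited so far: [38, 18, 40, 8, 31, 46, 9, 37]
  queue [11] -> pop 11, enqueue [none], visited so far: [38, 18, 40, 8, 31, 46, 9, 37, 11]
Result: [38, 18, 40, 8, 31, 46, 9, 37, 11]


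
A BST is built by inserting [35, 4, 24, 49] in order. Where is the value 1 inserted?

Starting tree (level order): [35, 4, 49, None, 24]
Insertion path: 35 -> 4
Result: insert 1 as left child of 4
Final tree (level order): [35, 4, 49, 1, 24]


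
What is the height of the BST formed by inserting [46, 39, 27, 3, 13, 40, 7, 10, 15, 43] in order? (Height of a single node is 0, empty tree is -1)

Insertion order: [46, 39, 27, 3, 13, 40, 7, 10, 15, 43]
Tree (level-order array): [46, 39, None, 27, 40, 3, None, None, 43, None, 13, None, None, 7, 15, None, 10]
Compute height bottom-up (empty subtree = -1):
  height(10) = 1 + max(-1, -1) = 0
  height(7) = 1 + max(-1, 0) = 1
  height(15) = 1 + max(-1, -1) = 0
  height(13) = 1 + max(1, 0) = 2
  height(3) = 1 + max(-1, 2) = 3
  height(27) = 1 + max(3, -1) = 4
  height(43) = 1 + max(-1, -1) = 0
  height(40) = 1 + max(-1, 0) = 1
  height(39) = 1 + max(4, 1) = 5
  height(46) = 1 + max(5, -1) = 6
Height = 6


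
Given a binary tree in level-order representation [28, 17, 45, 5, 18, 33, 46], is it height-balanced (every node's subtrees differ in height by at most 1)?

Tree (level-order array): [28, 17, 45, 5, 18, 33, 46]
Definition: a tree is height-balanced if, at every node, |h(left) - h(right)| <= 1 (empty subtree has height -1).
Bottom-up per-node check:
  node 5: h_left=-1, h_right=-1, diff=0 [OK], height=0
  node 18: h_left=-1, h_right=-1, diff=0 [OK], height=0
  node 17: h_left=0, h_right=0, diff=0 [OK], height=1
  node 33: h_left=-1, h_right=-1, diff=0 [OK], height=0
  node 46: h_left=-1, h_right=-1, diff=0 [OK], height=0
  node 45: h_left=0, h_right=0, diff=0 [OK], height=1
  node 28: h_left=1, h_right=1, diff=0 [OK], height=2
All nodes satisfy the balance condition.
Result: Balanced


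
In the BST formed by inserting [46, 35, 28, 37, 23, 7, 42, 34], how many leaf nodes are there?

Tree built from: [46, 35, 28, 37, 23, 7, 42, 34]
Tree (level-order array): [46, 35, None, 28, 37, 23, 34, None, 42, 7]
Rule: A leaf has 0 children.
Per-node child counts:
  node 46: 1 child(ren)
  node 35: 2 child(ren)
  node 28: 2 child(ren)
  node 23: 1 child(ren)
  node 7: 0 child(ren)
  node 34: 0 child(ren)
  node 37: 1 child(ren)
  node 42: 0 child(ren)
Matching nodes: [7, 34, 42]
Count of leaf nodes: 3


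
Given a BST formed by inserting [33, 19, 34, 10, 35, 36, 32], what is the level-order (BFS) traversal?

Tree insertion order: [33, 19, 34, 10, 35, 36, 32]
Tree (level-order array): [33, 19, 34, 10, 32, None, 35, None, None, None, None, None, 36]
BFS from the root, enqueuing left then right child of each popped node:
  queue [33] -> pop 33, enqueue [19, 34], visited so far: [33]
  queue [19, 34] -> pop 19, enqueue [10, 32], visited so far: [33, 19]
  queue [34, 10, 32] -> pop 34, enqueue [35], visited so far: [33, 19, 34]
  queue [10, 32, 35] -> pop 10, enqueue [none], visited so far: [33, 19, 34, 10]
  queue [32, 35] -> pop 32, enqueue [none], visited so far: [33, 19, 34, 10, 32]
  queue [35] -> pop 35, enqueue [36], visited so far: [33, 19, 34, 10, 32, 35]
  queue [36] -> pop 36, enqueue [none], visited so far: [33, 19, 34, 10, 32, 35, 36]
Result: [33, 19, 34, 10, 32, 35, 36]


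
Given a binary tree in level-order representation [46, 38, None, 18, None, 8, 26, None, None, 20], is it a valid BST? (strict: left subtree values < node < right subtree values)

Level-order array: [46, 38, None, 18, None, 8, 26, None, None, 20]
Validate using subtree bounds (lo, hi): at each node, require lo < value < hi,
then recurse left with hi=value and right with lo=value.
Preorder trace (stopping at first violation):
  at node 46 with bounds (-inf, +inf): OK
  at node 38 with bounds (-inf, 46): OK
  at node 18 with bounds (-inf, 38): OK
  at node 8 with bounds (-inf, 18): OK
  at node 26 with bounds (18, 38): OK
  at node 20 with bounds (18, 26): OK
No violation found at any node.
Result: Valid BST


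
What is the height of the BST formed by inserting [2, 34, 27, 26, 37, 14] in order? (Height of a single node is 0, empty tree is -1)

Insertion order: [2, 34, 27, 26, 37, 14]
Tree (level-order array): [2, None, 34, 27, 37, 26, None, None, None, 14]
Compute height bottom-up (empty subtree = -1):
  height(14) = 1 + max(-1, -1) = 0
  height(26) = 1 + max(0, -1) = 1
  height(27) = 1 + max(1, -1) = 2
  height(37) = 1 + max(-1, -1) = 0
  height(34) = 1 + max(2, 0) = 3
  height(2) = 1 + max(-1, 3) = 4
Height = 4


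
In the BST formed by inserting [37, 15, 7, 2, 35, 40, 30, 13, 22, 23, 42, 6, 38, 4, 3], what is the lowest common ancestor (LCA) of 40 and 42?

Tree insertion order: [37, 15, 7, 2, 35, 40, 30, 13, 22, 23, 42, 6, 38, 4, 3]
Tree (level-order array): [37, 15, 40, 7, 35, 38, 42, 2, 13, 30, None, None, None, None, None, None, 6, None, None, 22, None, 4, None, None, 23, 3]
In a BST, the LCA of p=40, q=42 is the first node v on the
root-to-leaf path with p <= v <= q (go left if both < v, right if both > v).
Walk from root:
  at 37: both 40 and 42 > 37, go right
  at 40: 40 <= 40 <= 42, this is the LCA
LCA = 40


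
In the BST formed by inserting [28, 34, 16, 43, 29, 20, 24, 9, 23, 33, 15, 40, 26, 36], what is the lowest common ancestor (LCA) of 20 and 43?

Tree insertion order: [28, 34, 16, 43, 29, 20, 24, 9, 23, 33, 15, 40, 26, 36]
Tree (level-order array): [28, 16, 34, 9, 20, 29, 43, None, 15, None, 24, None, 33, 40, None, None, None, 23, 26, None, None, 36]
In a BST, the LCA of p=20, q=43 is the first node v on the
root-to-leaf path with p <= v <= q (go left if both < v, right if both > v).
Walk from root:
  at 28: 20 <= 28 <= 43, this is the LCA
LCA = 28


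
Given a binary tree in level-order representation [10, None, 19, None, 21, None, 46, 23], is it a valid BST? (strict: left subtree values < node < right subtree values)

Level-order array: [10, None, 19, None, 21, None, 46, 23]
Validate using subtree bounds (lo, hi): at each node, require lo < value < hi,
then recurse left with hi=value and right with lo=value.
Preorder trace (stopping at first violation):
  at node 10 with bounds (-inf, +inf): OK
  at node 19 with bounds (10, +inf): OK
  at node 21 with bounds (19, +inf): OK
  at node 46 with bounds (21, +inf): OK
  at node 23 with bounds (21, 46): OK
No violation found at any node.
Result: Valid BST


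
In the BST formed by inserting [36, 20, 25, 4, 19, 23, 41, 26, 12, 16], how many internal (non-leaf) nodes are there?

Tree built from: [36, 20, 25, 4, 19, 23, 41, 26, 12, 16]
Tree (level-order array): [36, 20, 41, 4, 25, None, None, None, 19, 23, 26, 12, None, None, None, None, None, None, 16]
Rule: An internal node has at least one child.
Per-node child counts:
  node 36: 2 child(ren)
  node 20: 2 child(ren)
  node 4: 1 child(ren)
  node 19: 1 child(ren)
  node 12: 1 child(ren)
  node 16: 0 child(ren)
  node 25: 2 child(ren)
  node 23: 0 child(ren)
  node 26: 0 child(ren)
  node 41: 0 child(ren)
Matching nodes: [36, 20, 4, 19, 12, 25]
Count of internal (non-leaf) nodes: 6


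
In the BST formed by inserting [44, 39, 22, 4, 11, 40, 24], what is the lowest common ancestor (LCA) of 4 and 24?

Tree insertion order: [44, 39, 22, 4, 11, 40, 24]
Tree (level-order array): [44, 39, None, 22, 40, 4, 24, None, None, None, 11]
In a BST, the LCA of p=4, q=24 is the first node v on the
root-to-leaf path with p <= v <= q (go left if both < v, right if both > v).
Walk from root:
  at 44: both 4 and 24 < 44, go left
  at 39: both 4 and 24 < 39, go left
  at 22: 4 <= 22 <= 24, this is the LCA
LCA = 22


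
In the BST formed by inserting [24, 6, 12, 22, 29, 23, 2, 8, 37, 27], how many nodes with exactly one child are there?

Tree built from: [24, 6, 12, 22, 29, 23, 2, 8, 37, 27]
Tree (level-order array): [24, 6, 29, 2, 12, 27, 37, None, None, 8, 22, None, None, None, None, None, None, None, 23]
Rule: These are nodes with exactly 1 non-null child.
Per-node child counts:
  node 24: 2 child(ren)
  node 6: 2 child(ren)
  node 2: 0 child(ren)
  node 12: 2 child(ren)
  node 8: 0 child(ren)
  node 22: 1 child(ren)
  node 23: 0 child(ren)
  node 29: 2 child(ren)
  node 27: 0 child(ren)
  node 37: 0 child(ren)
Matching nodes: [22]
Count of nodes with exactly one child: 1


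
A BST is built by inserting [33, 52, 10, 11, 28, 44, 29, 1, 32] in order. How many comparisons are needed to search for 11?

Search path for 11: 33 -> 10 -> 11
Found: True
Comparisons: 3


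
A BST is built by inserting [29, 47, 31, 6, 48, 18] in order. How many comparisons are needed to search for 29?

Search path for 29: 29
Found: True
Comparisons: 1


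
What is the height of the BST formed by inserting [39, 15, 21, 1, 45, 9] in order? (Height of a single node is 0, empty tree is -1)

Insertion order: [39, 15, 21, 1, 45, 9]
Tree (level-order array): [39, 15, 45, 1, 21, None, None, None, 9]
Compute height bottom-up (empty subtree = -1):
  height(9) = 1 + max(-1, -1) = 0
  height(1) = 1 + max(-1, 0) = 1
  height(21) = 1 + max(-1, -1) = 0
  height(15) = 1 + max(1, 0) = 2
  height(45) = 1 + max(-1, -1) = 0
  height(39) = 1 + max(2, 0) = 3
Height = 3


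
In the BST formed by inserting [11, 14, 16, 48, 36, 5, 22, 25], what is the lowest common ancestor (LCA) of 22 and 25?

Tree insertion order: [11, 14, 16, 48, 36, 5, 22, 25]
Tree (level-order array): [11, 5, 14, None, None, None, 16, None, 48, 36, None, 22, None, None, 25]
In a BST, the LCA of p=22, q=25 is the first node v on the
root-to-leaf path with p <= v <= q (go left if both < v, right if both > v).
Walk from root:
  at 11: both 22 and 25 > 11, go right
  at 14: both 22 and 25 > 14, go right
  at 16: both 22 and 25 > 16, go right
  at 48: both 22 and 25 < 48, go left
  at 36: both 22 and 25 < 36, go left
  at 22: 22 <= 22 <= 25, this is the LCA
LCA = 22


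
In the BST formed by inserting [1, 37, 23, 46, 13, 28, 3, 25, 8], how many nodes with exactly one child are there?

Tree built from: [1, 37, 23, 46, 13, 28, 3, 25, 8]
Tree (level-order array): [1, None, 37, 23, 46, 13, 28, None, None, 3, None, 25, None, None, 8]
Rule: These are nodes with exactly 1 non-null child.
Per-node child counts:
  node 1: 1 child(ren)
  node 37: 2 child(ren)
  node 23: 2 child(ren)
  node 13: 1 child(ren)
  node 3: 1 child(ren)
  node 8: 0 child(ren)
  node 28: 1 child(ren)
  node 25: 0 child(ren)
  node 46: 0 child(ren)
Matching nodes: [1, 13, 3, 28]
Count of nodes with exactly one child: 4


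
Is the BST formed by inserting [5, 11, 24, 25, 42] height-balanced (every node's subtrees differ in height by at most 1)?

Tree (level-order array): [5, None, 11, None, 24, None, 25, None, 42]
Definition: a tree is height-balanced if, at every node, |h(left) - h(right)| <= 1 (empty subtree has height -1).
Bottom-up per-node check:
  node 42: h_left=-1, h_right=-1, diff=0 [OK], height=0
  node 25: h_left=-1, h_right=0, diff=1 [OK], height=1
  node 24: h_left=-1, h_right=1, diff=2 [FAIL (|-1-1|=2 > 1)], height=2
  node 11: h_left=-1, h_right=2, diff=3 [FAIL (|-1-2|=3 > 1)], height=3
  node 5: h_left=-1, h_right=3, diff=4 [FAIL (|-1-3|=4 > 1)], height=4
Node 24 violates the condition: |-1 - 1| = 2 > 1.
Result: Not balanced


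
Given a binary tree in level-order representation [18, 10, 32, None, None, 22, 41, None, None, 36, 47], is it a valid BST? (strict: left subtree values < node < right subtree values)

Level-order array: [18, 10, 32, None, None, 22, 41, None, None, 36, 47]
Validate using subtree bounds (lo, hi): at each node, require lo < value < hi,
then recurse left with hi=value and right with lo=value.
Preorder trace (stopping at first violation):
  at node 18 with bounds (-inf, +inf): OK
  at node 10 with bounds (-inf, 18): OK
  at node 32 with bounds (18, +inf): OK
  at node 22 with bounds (18, 32): OK
  at node 41 with bounds (32, +inf): OK
  at node 36 with bounds (32, 41): OK
  at node 47 with bounds (41, +inf): OK
No violation found at any node.
Result: Valid BST


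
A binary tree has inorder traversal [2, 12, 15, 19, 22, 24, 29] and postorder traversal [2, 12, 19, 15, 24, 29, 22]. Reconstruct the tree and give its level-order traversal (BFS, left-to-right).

Inorder:   [2, 12, 15, 19, 22, 24, 29]
Postorder: [2, 12, 19, 15, 24, 29, 22]
Algorithm: postorder visits root last, so walk postorder right-to-left;
each value is the root of the current inorder slice — split it at that
value, recurse on the right subtree first, then the left.
Recursive splits:
  root=22; inorder splits into left=[2, 12, 15, 19], right=[24, 29]
  root=29; inorder splits into left=[24], right=[]
  root=24; inorder splits into left=[], right=[]
  root=15; inorder splits into left=[2, 12], right=[19]
  root=19; inorder splits into left=[], right=[]
  root=12; inorder splits into left=[2], right=[]
  root=2; inorder splits into left=[], right=[]
Reconstructed level-order: [22, 15, 29, 12, 19, 24, 2]


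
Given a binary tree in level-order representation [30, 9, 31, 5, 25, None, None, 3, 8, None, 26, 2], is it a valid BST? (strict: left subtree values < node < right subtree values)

Level-order array: [30, 9, 31, 5, 25, None, None, 3, 8, None, 26, 2]
Validate using subtree bounds (lo, hi): at each node, require lo < value < hi,
then recurse left with hi=value and right with lo=value.
Preorder trace (stopping at first violation):
  at node 30 with bounds (-inf, +inf): OK
  at node 9 with bounds (-inf, 30): OK
  at node 5 with bounds (-inf, 9): OK
  at node 3 with bounds (-inf, 5): OK
  at node 2 with bounds (-inf, 3): OK
  at node 8 with bounds (5, 9): OK
  at node 25 with bounds (9, 30): OK
  at node 26 with bounds (25, 30): OK
  at node 31 with bounds (30, +inf): OK
No violation found at any node.
Result: Valid BST


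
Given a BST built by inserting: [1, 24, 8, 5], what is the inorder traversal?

Tree insertion order: [1, 24, 8, 5]
Tree (level-order array): [1, None, 24, 8, None, 5]
Inorder traversal: [1, 5, 8, 24]


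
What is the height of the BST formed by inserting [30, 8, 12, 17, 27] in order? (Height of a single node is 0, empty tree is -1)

Insertion order: [30, 8, 12, 17, 27]
Tree (level-order array): [30, 8, None, None, 12, None, 17, None, 27]
Compute height bottom-up (empty subtree = -1):
  height(27) = 1 + max(-1, -1) = 0
  height(17) = 1 + max(-1, 0) = 1
  height(12) = 1 + max(-1, 1) = 2
  height(8) = 1 + max(-1, 2) = 3
  height(30) = 1 + max(3, -1) = 4
Height = 4


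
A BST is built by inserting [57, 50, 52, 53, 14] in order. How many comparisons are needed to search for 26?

Search path for 26: 57 -> 50 -> 14
Found: False
Comparisons: 3


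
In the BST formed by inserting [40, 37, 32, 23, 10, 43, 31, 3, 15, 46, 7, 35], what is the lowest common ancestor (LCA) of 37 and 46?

Tree insertion order: [40, 37, 32, 23, 10, 43, 31, 3, 15, 46, 7, 35]
Tree (level-order array): [40, 37, 43, 32, None, None, 46, 23, 35, None, None, 10, 31, None, None, 3, 15, None, None, None, 7]
In a BST, the LCA of p=37, q=46 is the first node v on the
root-to-leaf path with p <= v <= q (go left if both < v, right if both > v).
Walk from root:
  at 40: 37 <= 40 <= 46, this is the LCA
LCA = 40


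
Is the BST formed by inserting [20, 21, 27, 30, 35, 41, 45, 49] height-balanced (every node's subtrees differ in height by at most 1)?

Tree (level-order array): [20, None, 21, None, 27, None, 30, None, 35, None, 41, None, 45, None, 49]
Definition: a tree is height-balanced if, at every node, |h(left) - h(right)| <= 1 (empty subtree has height -1).
Bottom-up per-node check:
  node 49: h_left=-1, h_right=-1, diff=0 [OK], height=0
  node 45: h_left=-1, h_right=0, diff=1 [OK], height=1
  node 41: h_left=-1, h_right=1, diff=2 [FAIL (|-1-1|=2 > 1)], height=2
  node 35: h_left=-1, h_right=2, diff=3 [FAIL (|-1-2|=3 > 1)], height=3
  node 30: h_left=-1, h_right=3, diff=4 [FAIL (|-1-3|=4 > 1)], height=4
  node 27: h_left=-1, h_right=4, diff=5 [FAIL (|-1-4|=5 > 1)], height=5
  node 21: h_left=-1, h_right=5, diff=6 [FAIL (|-1-5|=6 > 1)], height=6
  node 20: h_left=-1, h_right=6, diff=7 [FAIL (|-1-6|=7 > 1)], height=7
Node 41 violates the condition: |-1 - 1| = 2 > 1.
Result: Not balanced


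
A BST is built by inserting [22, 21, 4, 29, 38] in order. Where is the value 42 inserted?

Starting tree (level order): [22, 21, 29, 4, None, None, 38]
Insertion path: 22 -> 29 -> 38
Result: insert 42 as right child of 38
Final tree (level order): [22, 21, 29, 4, None, None, 38, None, None, None, 42]


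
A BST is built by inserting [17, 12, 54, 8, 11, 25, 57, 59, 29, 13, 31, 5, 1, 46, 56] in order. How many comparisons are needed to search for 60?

Search path for 60: 17 -> 54 -> 57 -> 59
Found: False
Comparisons: 4


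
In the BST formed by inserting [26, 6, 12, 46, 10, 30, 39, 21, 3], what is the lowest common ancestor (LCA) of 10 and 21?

Tree insertion order: [26, 6, 12, 46, 10, 30, 39, 21, 3]
Tree (level-order array): [26, 6, 46, 3, 12, 30, None, None, None, 10, 21, None, 39]
In a BST, the LCA of p=10, q=21 is the first node v on the
root-to-leaf path with p <= v <= q (go left if both < v, right if both > v).
Walk from root:
  at 26: both 10 and 21 < 26, go left
  at 6: both 10 and 21 > 6, go right
  at 12: 10 <= 12 <= 21, this is the LCA
LCA = 12


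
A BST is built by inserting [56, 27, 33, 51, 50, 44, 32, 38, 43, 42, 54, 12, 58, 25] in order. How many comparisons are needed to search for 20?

Search path for 20: 56 -> 27 -> 12 -> 25
Found: False
Comparisons: 4


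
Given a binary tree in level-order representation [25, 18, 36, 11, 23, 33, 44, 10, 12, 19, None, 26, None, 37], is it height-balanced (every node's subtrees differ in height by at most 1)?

Tree (level-order array): [25, 18, 36, 11, 23, 33, 44, 10, 12, 19, None, 26, None, 37]
Definition: a tree is height-balanced if, at every node, |h(left) - h(right)| <= 1 (empty subtree has height -1).
Bottom-up per-node check:
  node 10: h_left=-1, h_right=-1, diff=0 [OK], height=0
  node 12: h_left=-1, h_right=-1, diff=0 [OK], height=0
  node 11: h_left=0, h_right=0, diff=0 [OK], height=1
  node 19: h_left=-1, h_right=-1, diff=0 [OK], height=0
  node 23: h_left=0, h_right=-1, diff=1 [OK], height=1
  node 18: h_left=1, h_right=1, diff=0 [OK], height=2
  node 26: h_left=-1, h_right=-1, diff=0 [OK], height=0
  node 33: h_left=0, h_right=-1, diff=1 [OK], height=1
  node 37: h_left=-1, h_right=-1, diff=0 [OK], height=0
  node 44: h_left=0, h_right=-1, diff=1 [OK], height=1
  node 36: h_left=1, h_right=1, diff=0 [OK], height=2
  node 25: h_left=2, h_right=2, diff=0 [OK], height=3
All nodes satisfy the balance condition.
Result: Balanced


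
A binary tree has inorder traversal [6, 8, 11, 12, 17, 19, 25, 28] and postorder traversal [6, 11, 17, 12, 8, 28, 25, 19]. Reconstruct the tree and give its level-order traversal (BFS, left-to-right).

Inorder:   [6, 8, 11, 12, 17, 19, 25, 28]
Postorder: [6, 11, 17, 12, 8, 28, 25, 19]
Algorithm: postorder visits root last, so walk postorder right-to-left;
each value is the root of the current inorder slice — split it at that
value, recurse on the right subtree first, then the left.
Recursive splits:
  root=19; inorder splits into left=[6, 8, 11, 12, 17], right=[25, 28]
  root=25; inorder splits into left=[], right=[28]
  root=28; inorder splits into left=[], right=[]
  root=8; inorder splits into left=[6], right=[11, 12, 17]
  root=12; inorder splits into left=[11], right=[17]
  root=17; inorder splits into left=[], right=[]
  root=11; inorder splits into left=[], right=[]
  root=6; inorder splits into left=[], right=[]
Reconstructed level-order: [19, 8, 25, 6, 12, 28, 11, 17]


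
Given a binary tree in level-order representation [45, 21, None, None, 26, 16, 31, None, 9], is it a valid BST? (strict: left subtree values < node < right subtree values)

Level-order array: [45, 21, None, None, 26, 16, 31, None, 9]
Validate using subtree bounds (lo, hi): at each node, require lo < value < hi,
then recurse left with hi=value and right with lo=value.
Preorder trace (stopping at first violation):
  at node 45 with bounds (-inf, +inf): OK
  at node 21 with bounds (-inf, 45): OK
  at node 26 with bounds (21, 45): OK
  at node 16 with bounds (21, 26): VIOLATION
Node 16 violates its bound: not (21 < 16 < 26).
Result: Not a valid BST


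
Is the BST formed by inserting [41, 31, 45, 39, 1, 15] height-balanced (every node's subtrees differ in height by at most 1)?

Tree (level-order array): [41, 31, 45, 1, 39, None, None, None, 15]
Definition: a tree is height-balanced if, at every node, |h(left) - h(right)| <= 1 (empty subtree has height -1).
Bottom-up per-node check:
  node 15: h_left=-1, h_right=-1, diff=0 [OK], height=0
  node 1: h_left=-1, h_right=0, diff=1 [OK], height=1
  node 39: h_left=-1, h_right=-1, diff=0 [OK], height=0
  node 31: h_left=1, h_right=0, diff=1 [OK], height=2
  node 45: h_left=-1, h_right=-1, diff=0 [OK], height=0
  node 41: h_left=2, h_right=0, diff=2 [FAIL (|2-0|=2 > 1)], height=3
Node 41 violates the condition: |2 - 0| = 2 > 1.
Result: Not balanced


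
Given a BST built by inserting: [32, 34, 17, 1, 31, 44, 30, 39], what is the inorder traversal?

Tree insertion order: [32, 34, 17, 1, 31, 44, 30, 39]
Tree (level-order array): [32, 17, 34, 1, 31, None, 44, None, None, 30, None, 39]
Inorder traversal: [1, 17, 30, 31, 32, 34, 39, 44]


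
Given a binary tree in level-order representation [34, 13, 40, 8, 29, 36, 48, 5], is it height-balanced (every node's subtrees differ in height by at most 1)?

Tree (level-order array): [34, 13, 40, 8, 29, 36, 48, 5]
Definition: a tree is height-balanced if, at every node, |h(left) - h(right)| <= 1 (empty subtree has height -1).
Bottom-up per-node check:
  node 5: h_left=-1, h_right=-1, diff=0 [OK], height=0
  node 8: h_left=0, h_right=-1, diff=1 [OK], height=1
  node 29: h_left=-1, h_right=-1, diff=0 [OK], height=0
  node 13: h_left=1, h_right=0, diff=1 [OK], height=2
  node 36: h_left=-1, h_right=-1, diff=0 [OK], height=0
  node 48: h_left=-1, h_right=-1, diff=0 [OK], height=0
  node 40: h_left=0, h_right=0, diff=0 [OK], height=1
  node 34: h_left=2, h_right=1, diff=1 [OK], height=3
All nodes satisfy the balance condition.
Result: Balanced


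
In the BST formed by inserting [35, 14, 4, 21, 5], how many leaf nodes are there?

Tree built from: [35, 14, 4, 21, 5]
Tree (level-order array): [35, 14, None, 4, 21, None, 5]
Rule: A leaf has 0 children.
Per-node child counts:
  node 35: 1 child(ren)
  node 14: 2 child(ren)
  node 4: 1 child(ren)
  node 5: 0 child(ren)
  node 21: 0 child(ren)
Matching nodes: [5, 21]
Count of leaf nodes: 2


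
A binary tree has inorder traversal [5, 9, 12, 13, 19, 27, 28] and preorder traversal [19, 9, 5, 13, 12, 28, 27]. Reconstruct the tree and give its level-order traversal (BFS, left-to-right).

Inorder:  [5, 9, 12, 13, 19, 27, 28]
Preorder: [19, 9, 5, 13, 12, 28, 27]
Algorithm: preorder visits root first, so consume preorder in order;
for each root, split the current inorder slice at that value into
left-subtree inorder and right-subtree inorder, then recurse.
Recursive splits:
  root=19; inorder splits into left=[5, 9, 12, 13], right=[27, 28]
  root=9; inorder splits into left=[5], right=[12, 13]
  root=5; inorder splits into left=[], right=[]
  root=13; inorder splits into left=[12], right=[]
  root=12; inorder splits into left=[], right=[]
  root=28; inorder splits into left=[27], right=[]
  root=27; inorder splits into left=[], right=[]
Reconstructed level-order: [19, 9, 28, 5, 13, 27, 12]


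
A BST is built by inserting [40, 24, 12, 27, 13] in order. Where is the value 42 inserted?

Starting tree (level order): [40, 24, None, 12, 27, None, 13]
Insertion path: 40
Result: insert 42 as right child of 40
Final tree (level order): [40, 24, 42, 12, 27, None, None, None, 13]


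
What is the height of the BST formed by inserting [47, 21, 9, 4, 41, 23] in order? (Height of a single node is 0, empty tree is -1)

Insertion order: [47, 21, 9, 4, 41, 23]
Tree (level-order array): [47, 21, None, 9, 41, 4, None, 23]
Compute height bottom-up (empty subtree = -1):
  height(4) = 1 + max(-1, -1) = 0
  height(9) = 1 + max(0, -1) = 1
  height(23) = 1 + max(-1, -1) = 0
  height(41) = 1 + max(0, -1) = 1
  height(21) = 1 + max(1, 1) = 2
  height(47) = 1 + max(2, -1) = 3
Height = 3


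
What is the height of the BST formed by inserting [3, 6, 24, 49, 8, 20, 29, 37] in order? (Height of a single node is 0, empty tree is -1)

Insertion order: [3, 6, 24, 49, 8, 20, 29, 37]
Tree (level-order array): [3, None, 6, None, 24, 8, 49, None, 20, 29, None, None, None, None, 37]
Compute height bottom-up (empty subtree = -1):
  height(20) = 1 + max(-1, -1) = 0
  height(8) = 1 + max(-1, 0) = 1
  height(37) = 1 + max(-1, -1) = 0
  height(29) = 1 + max(-1, 0) = 1
  height(49) = 1 + max(1, -1) = 2
  height(24) = 1 + max(1, 2) = 3
  height(6) = 1 + max(-1, 3) = 4
  height(3) = 1 + max(-1, 4) = 5
Height = 5


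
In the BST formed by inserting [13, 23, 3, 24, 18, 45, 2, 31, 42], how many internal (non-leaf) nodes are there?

Tree built from: [13, 23, 3, 24, 18, 45, 2, 31, 42]
Tree (level-order array): [13, 3, 23, 2, None, 18, 24, None, None, None, None, None, 45, 31, None, None, 42]
Rule: An internal node has at least one child.
Per-node child counts:
  node 13: 2 child(ren)
  node 3: 1 child(ren)
  node 2: 0 child(ren)
  node 23: 2 child(ren)
  node 18: 0 child(ren)
  node 24: 1 child(ren)
  node 45: 1 child(ren)
  node 31: 1 child(ren)
  node 42: 0 child(ren)
Matching nodes: [13, 3, 23, 24, 45, 31]
Count of internal (non-leaf) nodes: 6


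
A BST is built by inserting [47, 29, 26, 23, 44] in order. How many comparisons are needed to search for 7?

Search path for 7: 47 -> 29 -> 26 -> 23
Found: False
Comparisons: 4


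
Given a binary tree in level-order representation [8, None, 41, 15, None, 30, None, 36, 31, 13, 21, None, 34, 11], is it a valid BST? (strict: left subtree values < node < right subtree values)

Level-order array: [8, None, 41, 15, None, 30, None, 36, 31, 13, 21, None, 34, 11]
Validate using subtree bounds (lo, hi): at each node, require lo < value < hi,
then recurse left with hi=value and right with lo=value.
Preorder trace (stopping at first violation):
  at node 8 with bounds (-inf, +inf): OK
  at node 41 with bounds (8, +inf): OK
  at node 15 with bounds (8, 41): OK
  at node 30 with bounds (8, 15): VIOLATION
Node 30 violates its bound: not (8 < 30 < 15).
Result: Not a valid BST


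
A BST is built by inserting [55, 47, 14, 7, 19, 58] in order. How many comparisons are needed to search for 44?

Search path for 44: 55 -> 47 -> 14 -> 19
Found: False
Comparisons: 4


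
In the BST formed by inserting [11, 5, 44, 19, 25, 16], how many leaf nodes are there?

Tree built from: [11, 5, 44, 19, 25, 16]
Tree (level-order array): [11, 5, 44, None, None, 19, None, 16, 25]
Rule: A leaf has 0 children.
Per-node child counts:
  node 11: 2 child(ren)
  node 5: 0 child(ren)
  node 44: 1 child(ren)
  node 19: 2 child(ren)
  node 16: 0 child(ren)
  node 25: 0 child(ren)
Matching nodes: [5, 16, 25]
Count of leaf nodes: 3


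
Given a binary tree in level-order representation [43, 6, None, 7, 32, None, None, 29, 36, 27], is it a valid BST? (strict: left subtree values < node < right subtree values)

Level-order array: [43, 6, None, 7, 32, None, None, 29, 36, 27]
Validate using subtree bounds (lo, hi): at each node, require lo < value < hi,
then recurse left with hi=value and right with lo=value.
Preorder trace (stopping at first violation):
  at node 43 with bounds (-inf, +inf): OK
  at node 6 with bounds (-inf, 43): OK
  at node 7 with bounds (-inf, 6): VIOLATION
Node 7 violates its bound: not (-inf < 7 < 6).
Result: Not a valid BST


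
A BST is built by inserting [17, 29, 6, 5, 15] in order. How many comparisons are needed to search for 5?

Search path for 5: 17 -> 6 -> 5
Found: True
Comparisons: 3


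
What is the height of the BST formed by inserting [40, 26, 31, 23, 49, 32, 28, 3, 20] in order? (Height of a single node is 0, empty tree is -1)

Insertion order: [40, 26, 31, 23, 49, 32, 28, 3, 20]
Tree (level-order array): [40, 26, 49, 23, 31, None, None, 3, None, 28, 32, None, 20]
Compute height bottom-up (empty subtree = -1):
  height(20) = 1 + max(-1, -1) = 0
  height(3) = 1 + max(-1, 0) = 1
  height(23) = 1 + max(1, -1) = 2
  height(28) = 1 + max(-1, -1) = 0
  height(32) = 1 + max(-1, -1) = 0
  height(31) = 1 + max(0, 0) = 1
  height(26) = 1 + max(2, 1) = 3
  height(49) = 1 + max(-1, -1) = 0
  height(40) = 1 + max(3, 0) = 4
Height = 4


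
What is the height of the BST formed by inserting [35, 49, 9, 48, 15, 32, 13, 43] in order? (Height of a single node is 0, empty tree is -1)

Insertion order: [35, 49, 9, 48, 15, 32, 13, 43]
Tree (level-order array): [35, 9, 49, None, 15, 48, None, 13, 32, 43]
Compute height bottom-up (empty subtree = -1):
  height(13) = 1 + max(-1, -1) = 0
  height(32) = 1 + max(-1, -1) = 0
  height(15) = 1 + max(0, 0) = 1
  height(9) = 1 + max(-1, 1) = 2
  height(43) = 1 + max(-1, -1) = 0
  height(48) = 1 + max(0, -1) = 1
  height(49) = 1 + max(1, -1) = 2
  height(35) = 1 + max(2, 2) = 3
Height = 3


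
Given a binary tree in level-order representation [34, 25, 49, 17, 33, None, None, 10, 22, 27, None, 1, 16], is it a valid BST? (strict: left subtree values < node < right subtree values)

Level-order array: [34, 25, 49, 17, 33, None, None, 10, 22, 27, None, 1, 16]
Validate using subtree bounds (lo, hi): at each node, require lo < value < hi,
then recurse left with hi=value and right with lo=value.
Preorder trace (stopping at first violation):
  at node 34 with bounds (-inf, +inf): OK
  at node 25 with bounds (-inf, 34): OK
  at node 17 with bounds (-inf, 25): OK
  at node 10 with bounds (-inf, 17): OK
  at node 1 with bounds (-inf, 10): OK
  at node 16 with bounds (10, 17): OK
  at node 22 with bounds (17, 25): OK
  at node 33 with bounds (25, 34): OK
  at node 27 with bounds (25, 33): OK
  at node 49 with bounds (34, +inf): OK
No violation found at any node.
Result: Valid BST


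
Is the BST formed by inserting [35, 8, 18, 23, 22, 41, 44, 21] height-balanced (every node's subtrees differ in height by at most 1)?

Tree (level-order array): [35, 8, 41, None, 18, None, 44, None, 23, None, None, 22, None, 21]
Definition: a tree is height-balanced if, at every node, |h(left) - h(right)| <= 1 (empty subtree has height -1).
Bottom-up per-node check:
  node 21: h_left=-1, h_right=-1, diff=0 [OK], height=0
  node 22: h_left=0, h_right=-1, diff=1 [OK], height=1
  node 23: h_left=1, h_right=-1, diff=2 [FAIL (|1--1|=2 > 1)], height=2
  node 18: h_left=-1, h_right=2, diff=3 [FAIL (|-1-2|=3 > 1)], height=3
  node 8: h_left=-1, h_right=3, diff=4 [FAIL (|-1-3|=4 > 1)], height=4
  node 44: h_left=-1, h_right=-1, diff=0 [OK], height=0
  node 41: h_left=-1, h_right=0, diff=1 [OK], height=1
  node 35: h_left=4, h_right=1, diff=3 [FAIL (|4-1|=3 > 1)], height=5
Node 23 violates the condition: |1 - -1| = 2 > 1.
Result: Not balanced
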